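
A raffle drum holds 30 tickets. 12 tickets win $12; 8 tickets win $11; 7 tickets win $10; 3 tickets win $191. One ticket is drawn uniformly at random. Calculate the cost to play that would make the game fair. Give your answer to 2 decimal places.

E[payout] = (12/30)·12 + (8/30)·11 + (7/30)·10 + (3/30)·191 = 175/6
Fair fee = E[payout] = 175/6 ≈ $29.17

$29.17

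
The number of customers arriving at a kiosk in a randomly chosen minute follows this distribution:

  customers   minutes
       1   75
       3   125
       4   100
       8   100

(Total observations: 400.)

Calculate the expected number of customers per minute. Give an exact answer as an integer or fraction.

33/8

Total = 400, so P(customers=1) = 75/400, etc.
E[X] = (3/16)·1 + (5/16)·3 + (1/4)·4 + (1/4)·8
     = 33/8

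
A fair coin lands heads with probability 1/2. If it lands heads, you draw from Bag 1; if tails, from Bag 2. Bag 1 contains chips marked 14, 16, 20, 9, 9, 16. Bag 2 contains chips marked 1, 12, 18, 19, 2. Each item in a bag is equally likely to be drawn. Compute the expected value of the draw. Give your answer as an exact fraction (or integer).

E[X | Bag 1] = (14 + 16 + 20 + 9 + 9 + 16)/6 = 14
E[X | Bag 2] = (1 + 12 + 18 + 19 + 2)/5 = 52/5
E[X] = (1/2)·14 + (1/2)·52/5 = 61/5

61/5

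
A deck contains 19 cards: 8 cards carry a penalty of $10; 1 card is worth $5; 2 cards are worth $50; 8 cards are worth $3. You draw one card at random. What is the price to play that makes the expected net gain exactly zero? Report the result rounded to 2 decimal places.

E[payout] = (8/19)·(-10) + (1/19)·5 + (2/19)·50 + (8/19)·3 = 49/19
Fair fee = E[payout] = 49/19 ≈ $2.58

$2.58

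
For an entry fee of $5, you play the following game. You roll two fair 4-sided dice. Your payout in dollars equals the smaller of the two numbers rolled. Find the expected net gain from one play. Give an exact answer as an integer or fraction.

Distribution of the smaller of the two numbers rolled: 1 w.p. 7/16, 2 w.p. 5/16, 3 w.p. 3/16, 4 w.p. 1/16
E[payout] = (7/16)·1 + (5/16)·2 + (3/16)·3 + (1/16)·4 = 15/8
Expected profit = 15/8 − 5 = -25/8

-25/8 dollars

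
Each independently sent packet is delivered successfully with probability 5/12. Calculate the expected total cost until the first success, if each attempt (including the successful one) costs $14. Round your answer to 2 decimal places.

$33.60

E[#attempts] = 1/p = 12/5; E[cost] = 14·12/5 = 168/5.
≈ 33.60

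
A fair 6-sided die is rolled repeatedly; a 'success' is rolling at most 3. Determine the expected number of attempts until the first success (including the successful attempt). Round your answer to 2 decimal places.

For a geometric distribution, E[trials] = 1/p = 1/(1/2) = 2.
≈ 2.00

2.00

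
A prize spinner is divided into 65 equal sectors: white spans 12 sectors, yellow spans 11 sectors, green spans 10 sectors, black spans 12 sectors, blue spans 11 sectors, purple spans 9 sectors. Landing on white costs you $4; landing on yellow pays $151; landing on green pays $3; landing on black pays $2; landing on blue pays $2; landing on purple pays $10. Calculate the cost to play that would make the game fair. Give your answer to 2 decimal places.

E[payout] = (12/65)·(-4) + (11/65)·151 + (10/65)·3 + (12/65)·2 + (11/65)·2 + (9/65)·10 = 1779/65
Fair fee = E[payout] = 1779/65 ≈ $27.37

$27.37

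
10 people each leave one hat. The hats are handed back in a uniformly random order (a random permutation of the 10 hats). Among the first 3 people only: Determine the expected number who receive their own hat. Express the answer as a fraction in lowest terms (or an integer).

Let Xᵢ = 1 if person i gets their own hat. For each i, P(Xᵢ=1) = 1/10.
By linearity of expectation, E[X₁+…+X_3] = 3·(1/10) = 3/10.

3/10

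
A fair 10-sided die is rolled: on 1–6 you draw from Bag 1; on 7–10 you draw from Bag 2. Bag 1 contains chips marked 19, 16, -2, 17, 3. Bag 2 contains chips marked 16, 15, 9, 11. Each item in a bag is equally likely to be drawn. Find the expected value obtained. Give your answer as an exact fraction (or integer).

573/50

E[X | Bag 1] = (19 + 16 − 2 + 17 + 3)/5 = 53/5
E[X | Bag 2] = (16 + 15 + 9 + 11)/4 = 51/4
E[X] = (3/5)·53/5 + (2/5)·51/4 = 573/50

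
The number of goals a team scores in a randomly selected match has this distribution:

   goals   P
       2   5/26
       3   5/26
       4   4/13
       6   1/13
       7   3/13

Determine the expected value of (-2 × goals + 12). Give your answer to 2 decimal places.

E[-2x+12] = (5/26)·8 + (5/26)·6 + (4/13)·4 + (1/13)·0 + (3/13)·(-2)
     = 45/13 ≈ 3.46

3.46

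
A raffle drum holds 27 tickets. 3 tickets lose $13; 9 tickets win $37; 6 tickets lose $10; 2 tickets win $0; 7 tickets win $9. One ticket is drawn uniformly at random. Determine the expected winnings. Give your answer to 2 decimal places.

E[payout] = (3/27)·(-13) + (9/27)·37 + (6/27)·(-10) + (2/27)·0 + (7/27)·9 = 11
≈ $11.00

$11.00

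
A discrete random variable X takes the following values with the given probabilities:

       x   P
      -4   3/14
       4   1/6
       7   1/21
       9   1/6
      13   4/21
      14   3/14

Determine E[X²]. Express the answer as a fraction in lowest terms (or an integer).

E[X²] = (3/14)·16 + (1/6)·16 + (1/21)·49 + (1/6)·81 + (4/21)·169 + (3/14)·196
     = 4037/42

4037/42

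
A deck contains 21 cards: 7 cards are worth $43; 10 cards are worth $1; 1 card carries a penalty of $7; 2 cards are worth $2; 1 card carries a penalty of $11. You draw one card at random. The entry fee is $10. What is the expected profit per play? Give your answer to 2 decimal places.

E[payout] = (7/21)·43 + (10/21)·1 + (1/21)·(-7) + (2/21)·2 + (1/21)·(-11) = 99/7
Expected profit = 99/7 − 10 = 29/7 ≈ $4.14

$4.14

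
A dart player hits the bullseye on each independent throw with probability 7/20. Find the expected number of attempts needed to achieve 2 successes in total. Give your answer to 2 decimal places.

By linearity (sum of 2 independent geometric waits), E[trials] = 2/p = 2/(7/20) = 40/7.
≈ 5.71

5.71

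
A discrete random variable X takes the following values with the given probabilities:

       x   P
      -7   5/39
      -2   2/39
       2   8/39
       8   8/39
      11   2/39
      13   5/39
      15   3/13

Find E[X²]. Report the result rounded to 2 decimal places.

E[X²] = (5/39)·49 + (2/39)·4 + (8/39)·4 + (8/39)·64 + (2/39)·121 + (5/39)·169 + (3/13)·225
     = 1303/13 ≈ 100.23

100.23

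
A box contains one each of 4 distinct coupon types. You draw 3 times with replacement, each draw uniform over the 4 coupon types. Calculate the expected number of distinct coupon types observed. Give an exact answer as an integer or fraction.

Let Xⱼ=1 if type j appears at least once. P(Xⱼ=1) = 1 − ((4−1)/4)^3 = 37/64.
E[#distinct] = 4·37/64 = 37/16.

37/16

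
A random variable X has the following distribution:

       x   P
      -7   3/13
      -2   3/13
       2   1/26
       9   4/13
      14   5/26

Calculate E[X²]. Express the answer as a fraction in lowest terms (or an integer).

E[X²] = (3/13)·49 + (3/13)·4 + (1/26)·4 + (4/13)·81 + (5/26)·196
     = 75

75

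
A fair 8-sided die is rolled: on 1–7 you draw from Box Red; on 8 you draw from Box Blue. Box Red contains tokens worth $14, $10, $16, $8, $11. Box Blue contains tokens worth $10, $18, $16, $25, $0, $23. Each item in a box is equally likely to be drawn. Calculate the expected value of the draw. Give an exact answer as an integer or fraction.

1469/120 dollars

E[X | Box Red] = (14 + 10 + 16 + 8 + 11)/5 = 59/5
E[X | Box Blue] = (10 + 18 + 16 + 25 + 0 + 23)/6 = 46/3
E[X] = (7/8)·59/5 + (1/8)·46/3 = 1469/120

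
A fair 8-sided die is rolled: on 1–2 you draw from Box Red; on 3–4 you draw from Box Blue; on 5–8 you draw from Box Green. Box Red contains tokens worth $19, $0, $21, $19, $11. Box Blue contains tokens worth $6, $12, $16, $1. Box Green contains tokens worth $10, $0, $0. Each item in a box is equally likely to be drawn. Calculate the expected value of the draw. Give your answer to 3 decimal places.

$7.354

E[X | Box Red] = (19 + 0 + 21 + 19 + 11)/5 = 14
E[X | Box Blue] = (6 + 12 + 16 + 1)/4 = 35/4
E[X | Box Green] = (10 + 0 + 0)/3 = 10/3
E[X] = (1/4)·14 + (1/4)·35/4 + (1/2)·10/3 = 353/48 ≈ 7.354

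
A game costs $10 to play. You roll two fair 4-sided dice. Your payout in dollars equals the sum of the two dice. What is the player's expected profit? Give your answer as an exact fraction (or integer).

Distribution of the sum of the two dice: 2 w.p. 1/16, 3 w.p. 1/8, 4 w.p. 3/16, 5 w.p. 1/4, 6 w.p. 3/16, 7 w.p. 1/8, …
E[payout] = (1/16)·2 + (1/8)·3 + (3/16)·4 + (1/4)·5 + (3/16)·6 + (1/8)·7 + (1/16)·8 = 5
Expected profit = 5 − 10 = -5

-$5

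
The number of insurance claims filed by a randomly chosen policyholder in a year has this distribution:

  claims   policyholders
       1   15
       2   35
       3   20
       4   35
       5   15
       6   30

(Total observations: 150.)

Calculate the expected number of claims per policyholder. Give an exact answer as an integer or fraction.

Total = 150, so P(claims=1) = 15/150, etc.
E[X] = (1/10)·1 + (7/30)·2 + (2/15)·3 + (7/30)·4 + (1/10)·5 + (1/5)·6
     = 18/5

18/5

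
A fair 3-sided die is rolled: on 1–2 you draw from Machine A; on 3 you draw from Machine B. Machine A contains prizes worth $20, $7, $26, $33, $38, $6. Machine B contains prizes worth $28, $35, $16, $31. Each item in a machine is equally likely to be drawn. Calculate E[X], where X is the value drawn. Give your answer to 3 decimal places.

E[X | Machine A] = (20 + 7 + 26 + 33 + 38 + 6)/6 = 65/3
E[X | Machine B] = (28 + 35 + 16 + 31)/4 = 55/2
E[X] = (2/3)·65/3 + (1/3)·55/2 = 425/18 ≈ 23.611

$23.611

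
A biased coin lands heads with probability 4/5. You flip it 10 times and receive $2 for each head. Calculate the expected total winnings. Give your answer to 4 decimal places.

E[#heads] = 10·4/5 = 8 (linearity over flips).
E[winnings] = 2·8 = 16.
≈ 16.0000

$16.0000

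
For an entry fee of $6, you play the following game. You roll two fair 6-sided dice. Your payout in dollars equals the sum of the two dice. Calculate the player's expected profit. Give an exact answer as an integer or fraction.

$1

Distribution of the sum of the two dice: 2 w.p. 1/36, 3 w.p. 1/18, 4 w.p. 1/12, 5 w.p. 1/9, 6 w.p. 5/36, 7 w.p. 1/6, …
E[payout] = (1/36)·2 + (1/18)·3 + (1/12)·4 + (1/9)·5 + (5/36)·6 + (1/6)·7 + (5/36)·8 + (1/9)·9 + (1/12)·10 + (1/18)·11 + (1/36)·12 = 7
Expected profit = 7 − 6 = 1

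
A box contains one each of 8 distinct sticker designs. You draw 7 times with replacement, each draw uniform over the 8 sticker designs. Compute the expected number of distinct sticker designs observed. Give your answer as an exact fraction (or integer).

1273609/262144

Let Xⱼ=1 if type j appears at least once. P(Xⱼ=1) = 1 − ((8−1)/8)^7 = 1273609/2097152.
E[#distinct] = 8·1273609/2097152 = 1273609/262144.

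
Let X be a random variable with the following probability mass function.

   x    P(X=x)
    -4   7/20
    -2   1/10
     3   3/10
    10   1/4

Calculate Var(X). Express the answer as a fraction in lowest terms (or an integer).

1523/50

E[X] = (7/20)·(-4) + (1/10)·(-2) + (3/10)·3 + (1/4)·10 = 9/5
E[X²] = (7/20)·16 + (1/10)·4 + (3/10)·9 + (1/4)·100 = 337/10
Var(X) = 337/10 − (9/5)² = 1523/50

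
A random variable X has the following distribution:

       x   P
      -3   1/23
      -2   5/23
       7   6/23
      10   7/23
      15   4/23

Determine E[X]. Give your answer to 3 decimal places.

6.913

E[X] = (1/23)·(-3) + (5/23)·(-2) + (6/23)·7 + (7/23)·10 + (4/23)·15
     = 159/23 ≈ 6.913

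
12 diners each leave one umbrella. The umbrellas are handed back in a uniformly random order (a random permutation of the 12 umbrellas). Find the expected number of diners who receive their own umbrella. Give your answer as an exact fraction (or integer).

1

Let Xᵢ = 1 if person i gets their own umbrella. For each i, P(Xᵢ=1) = 1/12.
By linearity of expectation, E[X₁+…+X_12] = 12·(1/12) = 1.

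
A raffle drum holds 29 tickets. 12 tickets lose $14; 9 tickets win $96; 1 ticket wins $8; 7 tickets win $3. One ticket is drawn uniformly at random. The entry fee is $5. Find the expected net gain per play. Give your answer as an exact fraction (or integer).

E[payout] = (12/29)·(-14) + (9/29)·96 + (1/29)·8 + (7/29)·3 = 25
Expected profit = 25 − 5 = 20

$20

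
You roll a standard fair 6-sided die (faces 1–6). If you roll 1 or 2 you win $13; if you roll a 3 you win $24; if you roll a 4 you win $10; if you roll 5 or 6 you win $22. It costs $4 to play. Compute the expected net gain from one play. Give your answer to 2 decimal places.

$13.33

E[payout] = (1/6)·10 + (1/3)·13 + (1/3)·22 + (1/6)·24 = 52/3
Expected profit = 52/3 − 4 = 40/3 ≈ $13.33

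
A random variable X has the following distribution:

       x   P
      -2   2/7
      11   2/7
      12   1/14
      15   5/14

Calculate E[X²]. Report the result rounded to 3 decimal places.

126.357

E[X²] = (2/7)·4 + (2/7)·121 + (1/14)·144 + (5/14)·225
     = 1769/14 ≈ 126.357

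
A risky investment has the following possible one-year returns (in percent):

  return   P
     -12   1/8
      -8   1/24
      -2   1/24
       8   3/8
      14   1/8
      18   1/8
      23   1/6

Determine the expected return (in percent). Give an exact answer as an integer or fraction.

107/12

E[X] = (1/8)·(-12) + (1/24)·(-8) + (1/24)·(-2) + (3/8)·8 + (1/8)·14 + (1/8)·18 + (1/6)·23
     = 107/12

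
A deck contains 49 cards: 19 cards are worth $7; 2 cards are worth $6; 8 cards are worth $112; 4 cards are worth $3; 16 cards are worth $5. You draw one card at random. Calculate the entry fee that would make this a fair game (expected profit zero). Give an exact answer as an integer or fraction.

E[payout] = (19/49)·7 + (2/49)·6 + (8/49)·112 + (4/49)·3 + (16/49)·5 = 1133/49
Fair fee = E[payout] = 1133/49

1133/49 dollars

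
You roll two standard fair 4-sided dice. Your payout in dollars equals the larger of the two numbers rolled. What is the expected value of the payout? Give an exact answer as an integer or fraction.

Distribution of the larger of the two numbers rolled: 1 w.p. 1/16, 2 w.p. 3/16, 3 w.p. 5/16, 4 w.p. 7/16
E[payout] = (1/16)·1 + (3/16)·2 + (5/16)·3 + (7/16)·4 = 25/8

25/8 dollars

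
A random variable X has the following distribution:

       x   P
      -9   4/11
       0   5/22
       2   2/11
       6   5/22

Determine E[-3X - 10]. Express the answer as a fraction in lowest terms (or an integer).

-59/11

E[-3x-10] = (4/11)·17 + (5/22)·(-10) + (2/11)·(-16) + (5/22)·(-28)
     = -59/11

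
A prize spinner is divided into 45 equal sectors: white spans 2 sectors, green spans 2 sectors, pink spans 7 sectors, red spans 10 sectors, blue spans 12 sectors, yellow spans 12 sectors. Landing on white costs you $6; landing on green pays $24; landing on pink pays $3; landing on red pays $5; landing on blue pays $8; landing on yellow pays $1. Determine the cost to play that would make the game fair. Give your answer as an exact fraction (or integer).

E[payout] = (2/45)·(-6) + (2/45)·24 + (7/45)·3 + (10/45)·5 + (12/45)·8 + (12/45)·1 = 43/9
Fair fee = E[payout] = 43/9

43/9 dollars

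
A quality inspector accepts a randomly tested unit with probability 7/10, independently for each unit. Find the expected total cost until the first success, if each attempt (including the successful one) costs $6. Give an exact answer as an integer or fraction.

E[#attempts] = 1/p = 10/7; E[cost] = 6·10/7 = 60/7.

60/7 dollars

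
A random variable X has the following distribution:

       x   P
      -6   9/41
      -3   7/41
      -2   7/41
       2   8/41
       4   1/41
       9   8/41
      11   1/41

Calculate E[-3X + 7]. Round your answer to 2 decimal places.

5.98

E[-3x+7] = (9/41)·25 + (7/41)·16 + (7/41)·13 + (8/41)·1 + (1/41)·(-5) + (8/41)·(-20) + (1/41)·(-26)
     = 245/41 ≈ 5.98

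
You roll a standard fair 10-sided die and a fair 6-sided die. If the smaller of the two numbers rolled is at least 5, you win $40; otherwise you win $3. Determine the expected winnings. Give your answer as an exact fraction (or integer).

52/5 dollars

E[payout] = (4/5)·3 + (1/5)·40 = 52/5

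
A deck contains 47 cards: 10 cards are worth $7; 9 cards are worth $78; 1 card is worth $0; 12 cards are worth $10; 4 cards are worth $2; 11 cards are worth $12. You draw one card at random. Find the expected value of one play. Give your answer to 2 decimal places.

E[payout] = (10/47)·7 + (9/47)·78 + (1/47)·0 + (12/47)·10 + (4/47)·2 + (11/47)·12 = 1032/47
≈ $21.96

$21.96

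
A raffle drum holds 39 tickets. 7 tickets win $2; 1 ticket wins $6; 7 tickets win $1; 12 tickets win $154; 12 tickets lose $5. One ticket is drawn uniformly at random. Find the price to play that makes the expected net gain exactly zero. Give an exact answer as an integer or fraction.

605/13 dollars

E[payout] = (7/39)·2 + (1/39)·6 + (7/39)·1 + (12/39)·154 + (12/39)·(-5) = 605/13
Fair fee = E[payout] = 605/13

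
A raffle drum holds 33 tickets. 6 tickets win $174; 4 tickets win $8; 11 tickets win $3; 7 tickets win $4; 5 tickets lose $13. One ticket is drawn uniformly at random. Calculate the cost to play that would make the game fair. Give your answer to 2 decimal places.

E[payout] = (6/33)·174 + (4/33)·8 + (11/33)·3 + (7/33)·4 + (5/33)·(-13) = 1072/33
Fair fee = E[payout] = 1072/33 ≈ $32.48

$32.48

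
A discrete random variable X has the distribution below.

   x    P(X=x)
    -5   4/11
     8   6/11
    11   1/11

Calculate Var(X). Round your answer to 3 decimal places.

42.430

E[X] = (4/11)·(-5) + (6/11)·8 + (1/11)·11 = 39/11
E[X²] = (4/11)·25 + (6/11)·64 + (1/11)·121 = 55
Var(X) = 55 − (39/11)² = 5134/121 ≈ 42.430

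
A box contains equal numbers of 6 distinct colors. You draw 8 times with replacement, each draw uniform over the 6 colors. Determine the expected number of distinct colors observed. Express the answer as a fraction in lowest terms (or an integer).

1288991/279936

Let Xⱼ=1 if type j appears at least once. P(Xⱼ=1) = 1 − ((6−1)/6)^8 = 1288991/1679616.
E[#distinct] = 6·1288991/1679616 = 1288991/279936.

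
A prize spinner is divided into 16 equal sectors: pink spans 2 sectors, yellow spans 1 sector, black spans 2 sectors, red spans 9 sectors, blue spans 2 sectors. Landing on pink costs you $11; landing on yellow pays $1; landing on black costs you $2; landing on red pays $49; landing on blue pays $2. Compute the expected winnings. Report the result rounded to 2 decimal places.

E[payout] = (2/16)·(-11) + (1/16)·1 + (2/16)·(-2) + (9/16)·49 + (2/16)·2 = 105/4
≈ $26.25

$26.25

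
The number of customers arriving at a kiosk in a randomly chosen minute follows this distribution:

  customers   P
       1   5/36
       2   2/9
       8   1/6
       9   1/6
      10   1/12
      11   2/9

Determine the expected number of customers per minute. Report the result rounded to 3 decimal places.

6.694

E[X] = (5/36)·1 + (2/9)·2 + (1/6)·8 + (1/6)·9 + (1/12)·10 + (2/9)·11
     = 241/36 ≈ 6.694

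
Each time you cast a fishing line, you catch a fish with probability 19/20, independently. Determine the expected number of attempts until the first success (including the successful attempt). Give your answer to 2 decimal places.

For a geometric distribution, E[trials] = 1/p = 1/(19/20) = 20/19.
≈ 1.05

1.05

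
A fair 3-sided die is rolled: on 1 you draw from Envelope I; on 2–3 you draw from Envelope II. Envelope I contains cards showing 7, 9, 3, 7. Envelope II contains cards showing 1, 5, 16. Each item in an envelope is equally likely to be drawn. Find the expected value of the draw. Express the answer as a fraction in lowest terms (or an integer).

127/18

E[X | Envelope I] = (7 + 9 + 3 + 7)/4 = 13/2
E[X | Envelope II] = (1 + 5 + 16)/3 = 22/3
E[X] = (1/3)·13/2 + (2/3)·22/3 = 127/18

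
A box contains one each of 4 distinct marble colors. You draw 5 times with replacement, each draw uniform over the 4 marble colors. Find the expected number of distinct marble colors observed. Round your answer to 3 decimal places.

Let Xⱼ=1 if type j appears at least once. P(Xⱼ=1) = 1 − ((4−1)/4)^5 = 781/1024.
E[#distinct] = 4·781/1024 = 781/256.
≈ 3.051

3.051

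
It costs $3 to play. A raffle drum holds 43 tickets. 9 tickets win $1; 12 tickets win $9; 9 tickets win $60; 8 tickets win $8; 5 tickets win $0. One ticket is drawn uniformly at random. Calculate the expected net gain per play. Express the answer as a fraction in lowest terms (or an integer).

E[payout] = (9/43)·1 + (12/43)·9 + (9/43)·60 + (8/43)·8 + (5/43)·0 = 721/43
Expected profit = 721/43 − 3 = 592/43

592/43 dollars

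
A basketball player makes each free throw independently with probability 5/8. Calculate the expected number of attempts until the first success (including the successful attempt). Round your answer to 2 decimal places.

1.60

For a geometric distribution, E[trials] = 1/p = 1/(5/8) = 8/5.
≈ 1.60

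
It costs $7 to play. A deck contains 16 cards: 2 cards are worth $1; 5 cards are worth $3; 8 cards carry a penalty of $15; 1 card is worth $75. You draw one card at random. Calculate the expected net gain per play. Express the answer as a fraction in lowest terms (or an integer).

-35/4 dollars

E[payout] = (2/16)·1 + (5/16)·3 + (8/16)·(-15) + (1/16)·75 = -7/4
Expected profit = -7/4 − 7 = -35/4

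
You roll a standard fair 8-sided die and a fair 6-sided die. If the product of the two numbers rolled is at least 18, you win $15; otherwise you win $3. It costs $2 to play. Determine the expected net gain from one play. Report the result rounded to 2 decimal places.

$5.50

E[payout] = (5/8)·3 + (3/8)·15 = 15/2
Expected profit = 15/2 − 2 = 11/2 ≈ $5.50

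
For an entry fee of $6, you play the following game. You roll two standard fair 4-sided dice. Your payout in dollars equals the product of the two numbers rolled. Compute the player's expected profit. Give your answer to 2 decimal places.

Distribution of the product of the two numbers rolled: 1 w.p. 1/16, 2 w.p. 1/8, 3 w.p. 1/8, 4 w.p. 3/16, 6 w.p. 1/8, 8 w.p. 1/8, …
E[payout] = (1/16)·1 + (1/8)·2 + (1/8)·3 + (3/16)·4 + (1/8)·6 + (1/8)·8 + (1/16)·9 + (1/8)·12 + (1/16)·16 = 25/4
Expected profit = 25/4 − 6 = 1/4 ≈ $0.25

$0.25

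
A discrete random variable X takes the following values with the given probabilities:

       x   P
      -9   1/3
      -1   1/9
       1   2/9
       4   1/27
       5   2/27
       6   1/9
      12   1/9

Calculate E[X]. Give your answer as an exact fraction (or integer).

-10/27

E[X] = (1/3)·(-9) + (1/9)·(-1) + (2/9)·1 + (1/27)·4 + (2/27)·5 + (1/9)·6 + (1/9)·12
     = -10/27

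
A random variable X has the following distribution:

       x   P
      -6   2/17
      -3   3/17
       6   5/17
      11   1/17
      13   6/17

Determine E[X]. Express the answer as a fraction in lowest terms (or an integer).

E[X] = (2/17)·(-6) + (3/17)·(-3) + (5/17)·6 + (1/17)·11 + (6/17)·13
     = 98/17

98/17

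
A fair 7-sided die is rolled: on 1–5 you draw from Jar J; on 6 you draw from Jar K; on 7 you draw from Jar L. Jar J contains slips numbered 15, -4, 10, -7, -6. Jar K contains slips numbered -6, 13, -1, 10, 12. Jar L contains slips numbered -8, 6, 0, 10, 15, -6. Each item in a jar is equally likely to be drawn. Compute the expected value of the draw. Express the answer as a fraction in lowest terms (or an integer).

E[X | Jar J] = (15 − 4 + 10 − 7 − 6)/5 = 8/5
E[X | Jar K] = (-6 + 13 − 1 + 10 + 12)/5 = 28/5
E[X | Jar L] = (-8 + 6 + 0 + 10 + 15 − 6)/6 = 17/6
E[X] = (5/7)·8/5 + (1/7)·28/5 + (1/7)·17/6 = 493/210

493/210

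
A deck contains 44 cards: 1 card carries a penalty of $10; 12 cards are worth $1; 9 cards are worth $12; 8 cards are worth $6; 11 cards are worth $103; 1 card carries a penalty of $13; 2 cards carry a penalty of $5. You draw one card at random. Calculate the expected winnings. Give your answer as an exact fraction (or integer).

E[payout] = (1/44)·(-10) + (12/44)·1 + (9/44)·12 + (8/44)·6 + (11/44)·103 + (1/44)·(-13) + (2/44)·(-5) = 317/11

317/11 dollars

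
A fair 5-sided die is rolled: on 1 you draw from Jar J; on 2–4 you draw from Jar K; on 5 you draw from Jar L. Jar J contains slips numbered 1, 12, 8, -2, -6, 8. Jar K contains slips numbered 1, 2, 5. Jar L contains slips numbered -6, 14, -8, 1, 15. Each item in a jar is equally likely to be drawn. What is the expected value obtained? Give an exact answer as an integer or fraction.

E[X | Jar J] = (1 + 12 + 8 − 2 − 6 + 8)/6 = 7/2
E[X | Jar K] = (1 + 2 + 5)/3 = 8/3
E[X | Jar L] = (-6 + 14 − 8 + 1 + 15)/5 = 16/5
E[X] = (1/5)·7/2 + (3/5)·8/3 + (1/5)·16/5 = 147/50

147/50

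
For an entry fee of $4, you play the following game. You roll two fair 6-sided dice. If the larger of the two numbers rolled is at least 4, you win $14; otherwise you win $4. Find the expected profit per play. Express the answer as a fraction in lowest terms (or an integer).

E[payout] = (1/4)·4 + (3/4)·14 = 23/2
Expected profit = 23/2 − 4 = 15/2

15/2 dollars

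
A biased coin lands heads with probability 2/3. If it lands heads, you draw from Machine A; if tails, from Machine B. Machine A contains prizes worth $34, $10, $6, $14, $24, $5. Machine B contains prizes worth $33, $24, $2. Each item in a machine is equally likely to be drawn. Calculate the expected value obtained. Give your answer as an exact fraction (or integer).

E[X | Machine A] = (34 + 10 + 6 + 14 + 24 + 5)/6 = 31/2
E[X | Machine B] = (33 + 24 + 2)/3 = 59/3
E[X] = (2/3)·31/2 + (1/3)·59/3 = 152/9

152/9 dollars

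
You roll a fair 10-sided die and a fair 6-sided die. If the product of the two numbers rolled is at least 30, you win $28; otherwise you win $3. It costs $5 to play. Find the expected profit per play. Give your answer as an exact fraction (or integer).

17/4 dollars

E[payout] = (3/4)·3 + (1/4)·28 = 37/4
Expected profit = 37/4 − 5 = 17/4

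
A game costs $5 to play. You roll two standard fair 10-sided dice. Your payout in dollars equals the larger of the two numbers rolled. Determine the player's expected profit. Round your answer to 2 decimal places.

$2.15

Distribution of the larger of the two numbers rolled: 1 w.p. 1/100, 2 w.p. 3/100, 3 w.p. 1/20, 4 w.p. 7/100, 5 w.p. 9/100, 6 w.p. 11/100, …
E[payout] = (1/100)·1 + (3/100)·2 + (1/20)·3 + (7/100)·4 + (9/100)·5 + (11/100)·6 + (13/100)·7 + (3/20)·8 + (17/100)·9 + (19/100)·10 = 143/20
Expected profit = 143/20 − 5 = 43/20 ≈ $2.15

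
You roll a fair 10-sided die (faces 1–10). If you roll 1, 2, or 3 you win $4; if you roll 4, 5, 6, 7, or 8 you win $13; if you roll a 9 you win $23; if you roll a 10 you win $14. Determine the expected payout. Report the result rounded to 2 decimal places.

E[payout] = (3/10)·4 + (1/2)·13 + (1/10)·14 + (1/10)·23 = 57/5
≈ $11.40

$11.40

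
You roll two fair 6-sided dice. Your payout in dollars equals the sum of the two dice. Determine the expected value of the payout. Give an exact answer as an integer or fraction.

$7

Distribution of the sum of the two dice: 2 w.p. 1/36, 3 w.p. 1/18, 4 w.p. 1/12, 5 w.p. 1/9, 6 w.p. 5/36, 7 w.p. 1/6, …
E[payout] = (1/36)·2 + (1/18)·3 + (1/12)·4 + (1/9)·5 + (5/36)·6 + (1/6)·7 + (5/36)·8 + (1/9)·9 + (1/12)·10 + (1/18)·11 + (1/36)·12 = 7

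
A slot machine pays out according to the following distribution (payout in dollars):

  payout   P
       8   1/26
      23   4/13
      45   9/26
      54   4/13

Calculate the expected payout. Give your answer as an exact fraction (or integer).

1029/26 dollars

E[X] = (1/26)·8 + (4/13)·23 + (9/26)·45 + (4/13)·54
     = 1029/26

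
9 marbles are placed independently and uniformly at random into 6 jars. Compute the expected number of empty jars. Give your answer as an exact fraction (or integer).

1953125/1679616

Let Xⱼ=1 if jar j is empty. P(Xⱼ=1) = ((6-1)/6)^9 = 1953125/10077696.
By linearity, E[#empty] = 6·1953125/10077696 = 1953125/1679616.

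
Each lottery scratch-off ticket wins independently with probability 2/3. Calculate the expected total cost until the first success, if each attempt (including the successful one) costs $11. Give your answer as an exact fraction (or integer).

33/2 dollars

E[#attempts] = 1/p = 3/2; E[cost] = 11·3/2 = 33/2.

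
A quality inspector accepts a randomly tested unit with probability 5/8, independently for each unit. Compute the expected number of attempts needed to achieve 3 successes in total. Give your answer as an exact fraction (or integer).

24/5

By linearity (sum of 3 independent geometric waits), E[trials] = 3/p = 3/(5/8) = 24/5.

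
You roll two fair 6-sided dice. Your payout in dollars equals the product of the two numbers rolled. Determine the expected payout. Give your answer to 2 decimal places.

Distribution of the product of the two numbers rolled: 1 w.p. 1/36, 2 w.p. 1/18, 3 w.p. 1/18, 4 w.p. 1/12, 5 w.p. 1/18, 6 w.p. 1/9, …
E[payout] = (1/36)·1 + (1/18)·2 + (1/18)·3 + (1/12)·4 + (1/18)·5 + (1/9)·6 + (1/18)·8 + (1/36)·9 + (1/18)·10 + (1/9)·12 + (1/18)·15 + (1/36)·16 + (1/18)·18 + (1/18)·20 + (1/18)·24 + (1/36)·25 + (1/18)·30 + (1/36)·36 = 49/4
≈ $12.25

$12.25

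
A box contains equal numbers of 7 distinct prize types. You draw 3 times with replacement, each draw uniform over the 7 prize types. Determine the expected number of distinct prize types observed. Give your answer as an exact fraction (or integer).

Let Xⱼ=1 if type j appears at least once. P(Xⱼ=1) = 1 − ((7−1)/7)^3 = 127/343.
E[#distinct] = 7·127/343 = 127/49.

127/49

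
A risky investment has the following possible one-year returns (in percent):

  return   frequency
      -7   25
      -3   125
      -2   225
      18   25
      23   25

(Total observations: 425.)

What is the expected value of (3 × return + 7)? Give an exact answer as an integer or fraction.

Total = 425, so P(return=-7) = 25/425, etc.
E[3x+7] = (1/17)·(-14) + (5/17)·(-2) + (9/17)·1 + (1/17)·61 + (1/17)·76
     = 122/17

122/17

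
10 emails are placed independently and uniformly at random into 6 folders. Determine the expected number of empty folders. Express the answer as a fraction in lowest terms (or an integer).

9765625/10077696

Let Xⱼ=1 if folder j is empty. P(Xⱼ=1) = ((6-1)/6)^10 = 9765625/60466176.
By linearity, E[#empty] = 6·9765625/60466176 = 9765625/10077696.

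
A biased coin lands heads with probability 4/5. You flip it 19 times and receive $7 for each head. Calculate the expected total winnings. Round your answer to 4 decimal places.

E[#heads] = 19·4/5 = 76/5 (linearity over flips).
E[winnings] = 7·76/5 = 532/5.
≈ 106.4000

$106.4000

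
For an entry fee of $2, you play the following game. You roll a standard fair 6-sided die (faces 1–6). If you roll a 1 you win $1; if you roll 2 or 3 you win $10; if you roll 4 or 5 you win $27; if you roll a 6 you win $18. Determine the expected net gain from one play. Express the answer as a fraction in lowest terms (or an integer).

27/2 dollars

E[payout] = (1/6)·1 + (1/3)·10 + (1/6)·18 + (1/3)·27 = 31/2
Expected profit = 31/2 − 2 = 27/2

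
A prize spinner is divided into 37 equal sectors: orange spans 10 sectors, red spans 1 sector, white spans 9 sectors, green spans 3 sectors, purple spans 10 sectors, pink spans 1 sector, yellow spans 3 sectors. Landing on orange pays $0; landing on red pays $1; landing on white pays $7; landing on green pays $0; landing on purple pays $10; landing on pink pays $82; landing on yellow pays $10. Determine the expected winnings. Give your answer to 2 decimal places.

$7.46

E[payout] = (10/37)·0 + (1/37)·1 + (9/37)·7 + (3/37)·0 + (10/37)·10 + (1/37)·82 + (3/37)·10 = 276/37
≈ $7.46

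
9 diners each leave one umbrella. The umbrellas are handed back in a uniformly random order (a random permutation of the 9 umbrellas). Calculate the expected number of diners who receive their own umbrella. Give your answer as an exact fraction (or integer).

1

Let Xᵢ = 1 if person i gets their own umbrella. For each i, P(Xᵢ=1) = 1/9.
By linearity of expectation, E[X₁+…+X_9] = 9·(1/9) = 1.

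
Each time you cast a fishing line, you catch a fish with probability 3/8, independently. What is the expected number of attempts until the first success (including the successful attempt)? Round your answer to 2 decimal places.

2.67

For a geometric distribution, E[trials] = 1/p = 1/(3/8) = 8/3.
≈ 2.67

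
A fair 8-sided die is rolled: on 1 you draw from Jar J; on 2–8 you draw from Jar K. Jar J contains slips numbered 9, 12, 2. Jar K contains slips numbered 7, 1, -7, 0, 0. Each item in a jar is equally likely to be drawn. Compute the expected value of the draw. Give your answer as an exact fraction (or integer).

E[X | Jar J] = (9 + 12 + 2)/3 = 23/3
E[X | Jar K] = (7 + 1 − 7 + 0 + 0)/5 = 1/5
E[X] = (1/8)·23/3 + (7/8)·1/5 = 17/15

17/15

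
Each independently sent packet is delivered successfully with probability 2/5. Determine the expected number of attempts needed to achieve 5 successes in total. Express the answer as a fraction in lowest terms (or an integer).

25/2

By linearity (sum of 5 independent geometric waits), E[trials] = 5/p = 5/(2/5) = 25/2.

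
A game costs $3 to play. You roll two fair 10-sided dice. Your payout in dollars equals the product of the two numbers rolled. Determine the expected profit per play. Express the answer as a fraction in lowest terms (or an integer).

Distribution of the product of the two numbers rolled: 1 w.p. 1/100, 2 w.p. 1/50, 3 w.p. 1/50, 4 w.p. 3/100, 5 w.p. 1/50, 6 w.p. 1/25, …
E[payout] = (1/100)·1 + (1/50)·2 + (1/50)·3 + (3/100)·4 + (1/50)·5 + (1/25)·6 + (1/50)·7 + (1/25)·8 + (3/100)·9 + (1/25)·10 + (1/25)·12 + (1/50)·14 + (1/50)·15 + (3/100)·16 + (1/25)·18 + (1/25)·20 + (1/50)·21 + (1/25)·24 + (1/100)·25 + (1/50)·27 + (1/50)·28 + (1/25)·30 + (1/50)·32 + (1/50)·35 + (3/100)·36 + (1/25)·40 + (1/50)·42 + (1/50)·45 + (1/50)·48 + (1/100)·49 + (1/50)·50 + (1/50)·54 + (1/50)·56 + (1/50)·60 + (1/50)·63 + (1/100)·64 + (1/50)·70 + (1/50)·72 + (1/50)·80 + (1/100)·81 + (1/50)·90 + (1/100)·100 = 121/4
Expected profit = 121/4 − 3 = 109/4

109/4 dollars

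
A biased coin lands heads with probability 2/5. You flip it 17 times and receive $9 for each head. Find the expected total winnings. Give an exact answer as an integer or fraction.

E[#heads] = 17·2/5 = 34/5 (linearity over flips).
E[winnings] = 9·34/5 = 306/5.

306/5 dollars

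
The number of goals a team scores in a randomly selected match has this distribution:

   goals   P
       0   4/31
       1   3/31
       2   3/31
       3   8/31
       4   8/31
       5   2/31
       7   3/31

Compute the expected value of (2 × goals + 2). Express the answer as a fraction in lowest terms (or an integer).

E[2x+2] = (4/31)·2 + (3/31)·4 + (3/31)·6 + (8/31)·8 + (8/31)·10 + (2/31)·12 + (3/31)·16
     = 254/31

254/31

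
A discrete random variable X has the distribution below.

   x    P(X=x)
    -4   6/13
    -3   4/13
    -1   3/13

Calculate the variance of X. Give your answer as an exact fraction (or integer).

18/13

E[X] = (6/13)·(-4) + (4/13)·(-3) + (3/13)·(-1) = -3
E[X²] = (6/13)·16 + (4/13)·9 + (3/13)·1 = 135/13
Var(X) = 135/13 − (-3)² = 18/13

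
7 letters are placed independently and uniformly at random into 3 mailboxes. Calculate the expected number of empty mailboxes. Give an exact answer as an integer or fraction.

128/729

Let Xⱼ=1 if mailbox j is empty. P(Xⱼ=1) = ((3-1)/3)^7 = 128/2187.
By linearity, E[#empty] = 3·128/2187 = 128/729.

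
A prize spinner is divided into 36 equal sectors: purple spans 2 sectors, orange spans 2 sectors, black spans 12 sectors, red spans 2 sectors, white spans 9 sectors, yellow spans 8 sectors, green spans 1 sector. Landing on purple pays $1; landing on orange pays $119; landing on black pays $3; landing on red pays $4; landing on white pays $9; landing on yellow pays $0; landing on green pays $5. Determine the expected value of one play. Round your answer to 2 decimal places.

$10.28

E[payout] = (2/36)·1 + (2/36)·119 + (12/36)·3 + (2/36)·4 + (9/36)·9 + (8/36)·0 + (1/36)·5 = 185/18
≈ $10.28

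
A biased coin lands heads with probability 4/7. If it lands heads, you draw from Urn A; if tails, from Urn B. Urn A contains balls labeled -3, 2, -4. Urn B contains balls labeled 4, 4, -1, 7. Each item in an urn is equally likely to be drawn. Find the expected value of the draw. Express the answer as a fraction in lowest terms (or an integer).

E[X | Urn A] = (-3 + 2 − 4)/3 = -5/3
E[X | Urn B] = (4 + 4 − 1 + 7)/4 = 7/2
E[X] = (4/7)·(-5/3) + (3/7)·7/2 = 23/42

23/42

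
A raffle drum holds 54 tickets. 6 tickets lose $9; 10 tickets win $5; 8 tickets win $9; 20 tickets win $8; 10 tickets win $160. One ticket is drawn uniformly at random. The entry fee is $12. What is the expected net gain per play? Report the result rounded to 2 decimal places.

$21.85

E[payout] = (6/54)·(-9) + (10/54)·5 + (8/54)·9 + (20/54)·8 + (10/54)·160 = 914/27
Expected profit = 914/27 − 12 = 590/27 ≈ $21.85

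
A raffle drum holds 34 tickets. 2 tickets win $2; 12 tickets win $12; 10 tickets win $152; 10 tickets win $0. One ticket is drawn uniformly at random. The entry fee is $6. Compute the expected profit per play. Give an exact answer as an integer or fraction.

732/17 dollars

E[payout] = (2/34)·2 + (12/34)·12 + (10/34)·152 + (10/34)·0 = 834/17
Expected profit = 834/17 − 6 = 732/17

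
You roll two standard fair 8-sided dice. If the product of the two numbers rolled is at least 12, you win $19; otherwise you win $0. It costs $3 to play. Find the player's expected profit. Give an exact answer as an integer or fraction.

587/64 dollars

E[payout] = (23/64)·0 + (41/64)·19 = 779/64
Expected profit = 779/64 − 3 = 587/64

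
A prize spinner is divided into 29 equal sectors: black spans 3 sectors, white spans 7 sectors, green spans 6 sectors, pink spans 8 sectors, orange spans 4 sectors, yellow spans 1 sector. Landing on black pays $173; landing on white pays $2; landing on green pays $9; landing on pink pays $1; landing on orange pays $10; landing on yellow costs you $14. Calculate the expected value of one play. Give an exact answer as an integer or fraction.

621/29 dollars

E[payout] = (3/29)·173 + (7/29)·2 + (6/29)·9 + (8/29)·1 + (4/29)·10 + (1/29)·(-14) = 621/29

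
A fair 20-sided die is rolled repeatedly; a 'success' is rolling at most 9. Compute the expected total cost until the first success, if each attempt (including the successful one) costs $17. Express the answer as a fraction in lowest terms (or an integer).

E[#attempts] = 1/p = 20/9; E[cost] = 17·20/9 = 340/9.

340/9 dollars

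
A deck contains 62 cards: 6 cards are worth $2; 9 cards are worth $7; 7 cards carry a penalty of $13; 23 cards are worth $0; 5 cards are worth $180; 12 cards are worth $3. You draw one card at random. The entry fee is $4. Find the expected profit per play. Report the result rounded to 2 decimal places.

$10.84

E[payout] = (6/62)·2 + (9/62)·7 + (7/62)·(-13) + (23/62)·0 + (5/62)·180 + (12/62)·3 = 460/31
Expected profit = 460/31 − 4 = 336/31 ≈ $10.84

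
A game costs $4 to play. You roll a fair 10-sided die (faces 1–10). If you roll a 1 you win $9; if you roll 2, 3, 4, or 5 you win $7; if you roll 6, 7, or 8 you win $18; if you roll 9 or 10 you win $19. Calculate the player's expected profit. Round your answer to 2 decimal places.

E[payout] = (2/5)·7 + (1/10)·9 + (3/10)·18 + (1/5)·19 = 129/10
Expected profit = 129/10 − 4 = 89/10 ≈ $8.90

$8.90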